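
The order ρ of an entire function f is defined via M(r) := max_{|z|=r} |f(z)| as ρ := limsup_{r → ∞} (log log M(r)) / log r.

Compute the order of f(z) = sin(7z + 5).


sin(w) is a linear combination of e^{iw} and e^{−iw} (or e^w, e^{−w} in the hyperbolic case), so |sin(w)| ≤ e^{|w|}. With w = 7z + 5, |w| ≤ 7|z| + 5 = 7r + 5 on |z| = r, giving M(r) ≤ e^{7r + 5}, so ρ ≤ 1. On a suitable ray (z = it for sin/cos; z = t for sinh/cosh, t real → ∞), |sin(7z + 5)| grows like e^{7|t|}/2, so ρ ≥ 1. Hence ρ = 1.
Therefore ρ = 1.

Order ρ = 1.


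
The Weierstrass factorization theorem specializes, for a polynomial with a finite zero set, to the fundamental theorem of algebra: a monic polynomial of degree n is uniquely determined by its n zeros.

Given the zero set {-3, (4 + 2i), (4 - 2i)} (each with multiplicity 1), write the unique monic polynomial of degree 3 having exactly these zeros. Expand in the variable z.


The polynomial is p(z) = ∏_{α ∈ S} (z − α), where S = {-3, (4 + 2i), (4 - 2i)}.
Expanding the product yields: p(z) = z^3 -5·z^2 -4·z + 60.
Note conjugate pairs combine to real quadratics: (z − (4+2i))(z − (4−2i)) = z² − 8z + 20.
The resulting polynomial has degree 3 and real coefficients as required.

p(z) = z^3 -5·z^2 -4·z + 60.


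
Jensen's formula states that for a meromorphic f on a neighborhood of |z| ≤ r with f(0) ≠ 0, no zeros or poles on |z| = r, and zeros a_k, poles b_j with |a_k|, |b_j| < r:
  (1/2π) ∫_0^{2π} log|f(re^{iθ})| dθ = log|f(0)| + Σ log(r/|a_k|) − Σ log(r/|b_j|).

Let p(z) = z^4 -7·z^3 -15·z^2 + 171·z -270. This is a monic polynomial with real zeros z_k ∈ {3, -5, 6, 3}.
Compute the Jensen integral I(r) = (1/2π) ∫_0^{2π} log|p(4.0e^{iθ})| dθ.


Zeros: -5, 3, 3, 6; r = 4.0.
Inside |z| < r: 3, 3. Outside (|z| ≥ r): -5, 6.
p(0) = -270, so log|p(0)| = log(270) = 5.5984.
Apply Jensen: I(r) = log|p(0)| + Σ_k log(r/|z_k|), summed over zeros inside |z| < r.
  log(r/|z_k|) for z_k = 3: log(4.0/3) = 0.2877
  log(r/|z_k|) for z_k = 3: log(4.0/3) = 0.2877
  Outside zeros (-5, 6) contribute nothing to the Jensen sum.
Sum over inside zeros: 0.5754.
I(r) = log|p(0)| + (inside sum) = 5.5984 + 0.5754 = 6.1738.
Note: since some zeros are outside |z| ≤ r, the simplified n·log(r) form does NOT apply — only the inside zeros contribute.

I(r) ≈ 6.1738.


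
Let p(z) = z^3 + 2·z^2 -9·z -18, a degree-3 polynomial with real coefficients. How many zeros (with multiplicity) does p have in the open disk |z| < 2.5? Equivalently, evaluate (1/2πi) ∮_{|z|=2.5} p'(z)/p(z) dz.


The zeros of p are: 3, -2, -3.
Their magnitudes are: 3, 2, 3.
Zeros with |z| < R = 2.5: -2.
Count = 1.
By the argument principle, (1/2πi) ∮_{|z|=R} p'(z)/p(z) dz equals exactly this count.

Number of zeros inside |z| < 2.5: 1.


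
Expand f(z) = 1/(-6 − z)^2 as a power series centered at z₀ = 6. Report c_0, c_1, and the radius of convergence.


Let w = z − z₀, so z = z₀ + w.
Then -6 − z = -6 − (z₀ + w) = (-6 − z₀) − w = -12 − w.
f(z) = 1/(-12 − w)^2 = (1/(-12)^2) · (1 − w/(-12))^{−2}.
By the binomial series (1−u)^{−2} = Σ_{n≥0} C(n+1, 1) u^n for |u|<1, with u = w/(-12):
  c_n = C(n+1, 1) / (-12)^(n+2).
  c_0 = 1/(-12)^2 = 1/144.
  c_1 = 2/(-12)^3 = -1/864.
The series is valid for |w/d| < 1, i.e. |z − z₀| < |d|.
Radius of convergence: R = |-6 − z₀| = |-12| = 12 (distance from z₀ to the singularity z = -6).

c_0 = 1/144, c_1 = -1/864; R = 12.


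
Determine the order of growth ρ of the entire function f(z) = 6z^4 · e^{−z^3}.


M(r) = max_{|z|=r} |6|·|z|^4·|e^{−z^3}| = 6·r^4 · e^{1r^3} (the factors attain their maxima compatibly on |z|=r). Then log M(r) = log 6 + 4·log r + 1r^3, dominated by the last term, so log log M(r) ~ 3·log r. The polynomial factor 6z^4 contributes only a log r term and does not affect the order. ρ = 3.
Therefore ρ = 3.

Order ρ = 3.


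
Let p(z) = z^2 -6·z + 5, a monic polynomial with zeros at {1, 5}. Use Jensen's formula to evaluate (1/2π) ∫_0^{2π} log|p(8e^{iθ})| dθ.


Zeros: 1, 5; r = 8.
Inside |z| < r: 1, 5. Outside (|z| ≥ r): ∅.
p(0) = 5, so log|p(0)| = log(5) = 1.6094.
Apply Jensen: I(r) = log|p(0)| + Σ_k log(r/|z_k|), summed over zeros inside |z| < r.
  log(r/|z_k|) for z_k = 1: log(8/1) = 2.0794
  log(r/|z_k|) for z_k = 5: log(8/5) = 0.4700
Sum over inside zeros: 2.5494.
I(r) = log|p(0)| + (inside sum) = 1.6094 + 2.5494 = 4.1589.
Closed form (all zeros inside, monic): I(r) = n·log(r) = 2·log(8) = 4.1589. ✓

I(r) ≈ 4.1589.


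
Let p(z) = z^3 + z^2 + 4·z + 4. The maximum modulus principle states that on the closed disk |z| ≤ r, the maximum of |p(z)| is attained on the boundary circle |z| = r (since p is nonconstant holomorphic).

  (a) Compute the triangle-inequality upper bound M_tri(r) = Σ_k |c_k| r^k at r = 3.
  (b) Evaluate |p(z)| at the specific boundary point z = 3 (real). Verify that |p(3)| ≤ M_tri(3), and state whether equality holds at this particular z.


Coefficients: c_0 = 4, c_1 = 4, c_2 = 1, c_3 = 1. Radius r = 3.
Part (a). Triangle bound: M_tri(r) = Σ_k |c_k| r^k
  = |4|·3^0 + |4|·3^1 + |1|·3^2 + |1|·3^3
  = 4 + 12 + 9 + 27 = 52.
This bounds M(r) := max_{|z|=r} |p(z)| from above; equality holds iff all terms c_k z^k can be made to align in phase at a single z on |z|=r.
Part (b). At z = 3 (real, on the circle |z| = r):
  p(3) = (4)·3^0 + (4)·3^1 + (1)·3^2 + (1)·3^3 = 52.
  |p(3)| = 52.
Since all nonzero coefficients share the same sign, |p(3)| = 52 = M_tri(3); the triangle bound is attained at z = 3, so in fact M(r) = 52.

M_tri(3) = 52; |p(3)| = 52; equality at z=3: yes.


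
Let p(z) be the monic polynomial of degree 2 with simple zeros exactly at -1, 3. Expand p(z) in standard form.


The polynomial is p(z) = ∏_{α ∈ S} (z − α), where S = {-1, 3}.
Expanding the product yields: p(z) = z^2 -2·z -3.
The resulting polynomial has degree 2 and real coefficients as required.

p(z) = z^2 -2·z -3.


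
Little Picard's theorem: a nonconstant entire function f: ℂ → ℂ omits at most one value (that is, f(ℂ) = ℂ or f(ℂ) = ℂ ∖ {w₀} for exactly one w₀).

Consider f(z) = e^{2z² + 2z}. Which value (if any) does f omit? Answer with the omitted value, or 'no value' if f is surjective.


Little Picard bounds the complement of f(ℂ) to at most one point.
The exponent g(z) = 2z² + 2z is a nonconstant polynomial, hence surjective onto ℂ. So e^{g(z)} takes every value in {e^w : w ∈ ℂ} = ℂ ∖ {0}. Adding 0 shifts the range to ℂ ∖ {0}. f omits exactly 0.

Omitted value: 0.


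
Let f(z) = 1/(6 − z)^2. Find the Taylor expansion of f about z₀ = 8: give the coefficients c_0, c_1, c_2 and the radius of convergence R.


Let w = z − z₀, so z = z₀ + w.
Then 6 − z = 6 − (z₀ + w) = (6 − z₀) − w = -2 − w.
f(z) = 1/(-2 − w)^2 = (1/(-2)^2) · (1 − w/(-2))^{−2}.
By the binomial series (1−u)^{−2} = Σ_{n≥0} C(n+1, 1) u^n for |u|<1, with u = w/(-2):
  c_n = C(n+1, 1) / (-2)^(n+2).
  c_0 = 1/(-2)^2 = 1/4.
  c_1 = 2/(-2)^3 = -1/4.
  c_2 = 3/(-2)^4 = 3/16.
The series is valid for |w/d| < 1, i.e. |z − z₀| < |d|.
Radius of convergence: R = |6 − z₀| = |-2| = 2 (distance from z₀ to the singularity z = 6).

c_0 = 1/4, c_1 = -1/4, c_2 = 3/16; R = 2.


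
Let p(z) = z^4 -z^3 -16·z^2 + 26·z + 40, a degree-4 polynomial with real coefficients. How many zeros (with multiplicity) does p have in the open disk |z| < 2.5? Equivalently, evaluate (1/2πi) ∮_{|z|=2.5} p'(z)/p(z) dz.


The zeros of p are: (3 + 1i), (3 - 1i), -4, -1.
Their magnitudes are: 3.162, 3.162, 4, 1.
Zeros with |z| < R = 2.5: -1.
Count = 1.
By the argument principle, (1/2πi) ∮_{|z|=R} p'(z)/p(z) dz equals exactly this count.

Number of zeros inside |z| < 2.5: 1.


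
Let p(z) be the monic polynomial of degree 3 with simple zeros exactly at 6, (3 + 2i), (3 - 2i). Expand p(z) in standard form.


The polynomial is p(z) = ∏_{α ∈ S} (z − α), where S = {6, (3 + 2i), (3 - 2i)}.
Expanding the product yields: p(z) = z^3 -12·z^2 + 49·z -78.
Note conjugate pairs combine to real quadratics: (z − (3+2i))(z − (3−2i)) = z² − 6z + 13.
The resulting polynomial has degree 3 and real coefficients as required.

p(z) = z^3 -12·z^2 + 49·z -78.


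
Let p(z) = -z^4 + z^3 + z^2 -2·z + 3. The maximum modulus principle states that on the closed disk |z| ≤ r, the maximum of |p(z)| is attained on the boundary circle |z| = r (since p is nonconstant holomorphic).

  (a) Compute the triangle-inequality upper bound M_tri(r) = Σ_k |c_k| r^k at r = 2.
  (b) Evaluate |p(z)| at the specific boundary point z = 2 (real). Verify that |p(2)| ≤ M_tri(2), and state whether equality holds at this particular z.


Coefficients: c_0 = 3, c_1 = -2, c_2 = 1, c_3 = 1, c_4 = -1. Radius r = 2.
Part (a). Triangle bound: M_tri(r) = Σ_k |c_k| r^k
  = |3|·2^0 + |-2|·2^1 + |1|·2^2 + |1|·2^3 + |-1|·2^4
  = 3 + 4 + 4 + 8 + 16 = 35.
This bounds M(r) := max_{|z|=r} |p(z)| from above; equality holds iff all terms c_k z^k can be made to align in phase at a single z on |z|=r.
Part (b). At z = 2 (real, on the circle |z| = r):
  p(2) = (3)·2^0 + (-2)·2^1 + (1)·2^2 + (1)·2^3 + (-1)·2^4 = -5.
  |p(2)| = 5.
Check: |p(2)| = 5 ≤ 35 = M_tri(2). ✓ Equality does not hold at z = 2 (the coefficients have mixed signs, so the terms do not all align in phase there).

M_tri(2) = 35; |p(2)| = 5; equality at z=2: no.


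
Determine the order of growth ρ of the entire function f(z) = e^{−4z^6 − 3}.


|e^{−4z^6 − 3}| = e^{Re(-4·z^6) + -3} ≤ e^{4|z|^6 + -3} = e^{4r^6 + -3} on |z| = r, so ρ ≤ 6. Choosing z on |z|=r so that -4·z^6 is real positive (always possible by picking arg z appropriately) gives |f(z)| = e^{4r^6 + -3}, matching the bound. The additive constant -3 does not affect log log M(r) ~ 6·log r. Hence ρ = 6.
Therefore ρ = 6.

Order ρ = 6.


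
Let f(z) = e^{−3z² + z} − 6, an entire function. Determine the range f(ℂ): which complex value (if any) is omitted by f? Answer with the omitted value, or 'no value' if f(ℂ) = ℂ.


Little Picard bounds the complement of f(ℂ) to at most one point.
The exponent g(z) = −3z² + z is a nonconstant polynomial, hence surjective onto ℂ. So e^{g(z)} takes every value in {e^w : w ∈ ℂ} = ℂ ∖ {0}. Adding -6 shifts the range to ℂ ∖ {-6}. f omits exactly -6.

Omitted value: -6.


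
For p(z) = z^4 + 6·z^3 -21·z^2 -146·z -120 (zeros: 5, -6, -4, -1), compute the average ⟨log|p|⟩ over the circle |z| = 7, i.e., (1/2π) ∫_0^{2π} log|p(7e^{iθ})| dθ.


Zeros: -6, -4, -1, 5; r = 7.
Inside |z| < r: -6, -4, -1, 5. Outside (|z| ≥ r): ∅.
p(0) = -120, so log|p(0)| = log(120) = 4.7875.
Apply Jensen: I(r) = log|p(0)| + Σ_k log(r/|z_k|), summed over zeros inside |z| < r.
  log(r/|z_k|) for z_k = 5: log(7/5) = 0.3365
  log(r/|z_k|) for z_k = -6: log(7/6) = 0.1542
  log(r/|z_k|) for z_k = -4: log(7/4) = 0.5596
  log(r/|z_k|) for z_k = -1: log(7/1) = 1.9459
Sum over inside zeros: 2.9961.
I(r) = log|p(0)| + (inside sum) = 4.7875 + 2.9961 = 7.7836.
Closed form (all zeros inside, monic): I(r) = n·log(r) = 4·log(7) = 7.7836. ✓

I(r) ≈ 7.7836.


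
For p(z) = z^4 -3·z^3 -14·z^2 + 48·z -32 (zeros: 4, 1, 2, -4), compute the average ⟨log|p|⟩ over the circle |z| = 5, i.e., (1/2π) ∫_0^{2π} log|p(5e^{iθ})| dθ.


Zeros: -4, 1, 2, 4; r = 5.
Inside |z| < r: -4, 1, 2, 4. Outside (|z| ≥ r): ∅.
p(0) = -32, so log|p(0)| = log(32) = 3.4657.
Apply Jensen: I(r) = log|p(0)| + Σ_k log(r/|z_k|), summed over zeros inside |z| < r.
  log(r/|z_k|) for z_k = 4: log(5/4) = 0.2231
  log(r/|z_k|) for z_k = 1: log(5/1) = 1.6094
  log(r/|z_k|) for z_k = 2: log(5/2) = 0.9163
  log(r/|z_k|) for z_k = -4: log(5/4) = 0.2231
Sum over inside zeros: 2.9720.
I(r) = log|p(0)| + (inside sum) = 3.4657 + 2.9720 = 6.4378.
Closed form (all zeros inside, monic): I(r) = n·log(r) = 4·log(5) = 6.4378. ✓

I(r) ≈ 6.4378.


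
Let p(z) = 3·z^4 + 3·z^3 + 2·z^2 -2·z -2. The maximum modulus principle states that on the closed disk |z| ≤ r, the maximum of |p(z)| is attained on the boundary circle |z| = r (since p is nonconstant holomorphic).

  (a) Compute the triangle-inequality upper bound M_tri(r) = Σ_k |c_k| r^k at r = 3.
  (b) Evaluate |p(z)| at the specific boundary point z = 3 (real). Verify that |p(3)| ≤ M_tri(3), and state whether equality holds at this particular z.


Coefficients: c_0 = -2, c_1 = -2, c_2 = 2, c_3 = 3, c_4 = 3. Radius r = 3.
Part (a). Triangle bound: M_tri(r) = Σ_k |c_k| r^k
  = |-2|·3^0 + |-2|·3^1 + |2|·3^2 + |3|·3^3 + |3|·3^4
  = 2 + 6 + 18 + 81 + 243 = 350.
This bounds M(r) := max_{|z|=r} |p(z)| from above; equality holds iff all terms c_k z^k can be made to align in phase at a single z on |z|=r.
Part (b). At z = 3 (real, on the circle |z| = r):
  p(3) = (-2)·3^0 + (-2)·3^1 + (2)·3^2 + (3)·3^3 + (3)·3^4 = 334.
  |p(3)| = 334.
Check: |p(3)| = 334 ≤ 350 = M_tri(3). ✓ Equality does not hold at z = 3 (the coefficients have mixed signs, so the terms do not all align in phase there).

M_tri(3) = 350; |p(3)| = 334; equality at z=3: no.


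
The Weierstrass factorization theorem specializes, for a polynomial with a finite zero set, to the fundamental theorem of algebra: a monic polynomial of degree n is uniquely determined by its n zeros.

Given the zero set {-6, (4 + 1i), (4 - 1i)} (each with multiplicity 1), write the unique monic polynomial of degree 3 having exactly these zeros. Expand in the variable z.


The polynomial is p(z) = ∏_{α ∈ S} (z − α), where S = {-6, (4 + 1i), (4 - 1i)}.
Expanding the product yields: p(z) = z^3 -2·z^2 -31·z + 102.
Note conjugate pairs combine to real quadratics: (z − (4+1i))(z − (4−1i)) = z² − 8z + 17.
The resulting polynomial has degree 3 and real coefficients as required.

p(z) = z^3 -2·z^2 -31·z + 102.


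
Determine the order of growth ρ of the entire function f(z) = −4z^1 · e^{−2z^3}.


M(r) = max_{|z|=r} |-4|·|z|^1·|e^{−2z^3}| = 4·r^1 · e^{2r^3} (the factors attain their maxima compatibly on |z|=r). Then log M(r) = log 4 + 1·log r + 2r^3, dominated by the last term, so log log M(r) ~ 3·log r. The polynomial factor -4z^1 contributes only a log r term and does not affect the order. ρ = 3.
Therefore ρ = 3.

Order ρ = 3.


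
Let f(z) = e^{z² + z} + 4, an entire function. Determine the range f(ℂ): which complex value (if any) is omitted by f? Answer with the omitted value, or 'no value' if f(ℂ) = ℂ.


Little Picard bounds the complement of f(ℂ) to at most one point.
The exponent g(z) = z² + z is a nonconstant polynomial, hence surjective onto ℂ. So e^{g(z)} takes every value in {e^w : w ∈ ℂ} = ℂ ∖ {0}. Adding 4 shifts the range to ℂ ∖ {4}. f omits exactly 4.

Omitted value: 4.


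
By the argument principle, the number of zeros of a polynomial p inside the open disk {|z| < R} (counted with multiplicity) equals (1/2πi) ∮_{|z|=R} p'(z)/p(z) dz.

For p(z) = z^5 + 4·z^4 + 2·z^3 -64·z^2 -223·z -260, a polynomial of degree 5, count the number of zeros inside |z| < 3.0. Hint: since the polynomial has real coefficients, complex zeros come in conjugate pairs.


The zeros of p are: (-2 + 3i), (-2 - 3i), 4, (-2 + 1i), (-2 - 1i).
Their magnitudes are: 3.606, 3.606, 4, 2.236, 2.236.
Zeros with |z| < R = 3.0: (-2 + 1i), (-2 - 1i).
Count = 2.
By the argument principle, (1/2πi) ∮_{|z|=R} p'(z)/p(z) dz equals exactly this count.

Number of zeros inside |z| < 3.0: 2.


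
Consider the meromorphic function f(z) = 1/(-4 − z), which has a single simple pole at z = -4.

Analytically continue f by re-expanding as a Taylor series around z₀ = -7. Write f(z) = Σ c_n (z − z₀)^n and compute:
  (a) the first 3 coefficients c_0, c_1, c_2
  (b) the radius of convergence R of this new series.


Let w = z − z₀, so z = z₀ + w.
Then -4 − z = -4 − (z₀ + w) = (-4 − z₀) − w = 3 − w.
f(z) = 1/(3 − w) = (1/(3)) · 1/(1 − w/(3)) = Σ_{n≥0} w^n / (3)^(n+1).
So c_n = 1/(3)^(n+1):
  c_0 = 1/(3)^1 = 1/3.
  c_1 = 1/(3)^2 = 1/9.
  c_2 = 1/(3)^3 = 1/27.
The series is valid for |w/d| < 1, i.e. |z − z₀| < |d|.
Radius of convergence: R = |-4 − z₀| = |3| = 3 (distance from z₀ to the singularity z = -4).

c_0 = 1/3, c_1 = 1/9, c_2 = 1/27; R = 3.


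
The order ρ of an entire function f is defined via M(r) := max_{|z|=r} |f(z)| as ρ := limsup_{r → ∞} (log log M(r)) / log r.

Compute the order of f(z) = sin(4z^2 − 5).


Write sin(w) = (e^{iw} ± e^{−iw})/(2 or 2i), so |sin(w)| ≤ e^{|w|}. With w = 4z^2 − 5, |w| ≤ 4r^2 + 5 on |z|=r, giving M(r) ≤ e^{4r^2 + 5} and ρ ≤ 2. For the lower bound, choose z on |z|=r with 4z^2 purely imaginary of modulus 4r^2; then |sin(4z^2 − 5)| grows like e^{4r^2}/2, so ρ ≥ 2. Hence ρ = 2.
Therefore ρ = 2.

Order ρ = 2.


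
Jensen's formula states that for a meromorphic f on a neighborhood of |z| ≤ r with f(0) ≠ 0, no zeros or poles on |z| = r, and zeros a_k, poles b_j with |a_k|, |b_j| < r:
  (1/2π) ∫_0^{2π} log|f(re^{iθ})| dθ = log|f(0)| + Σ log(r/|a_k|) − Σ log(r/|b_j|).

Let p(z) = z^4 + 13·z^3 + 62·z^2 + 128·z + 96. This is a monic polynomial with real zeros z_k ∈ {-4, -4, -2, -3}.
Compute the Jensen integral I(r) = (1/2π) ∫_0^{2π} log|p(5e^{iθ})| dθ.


Zeros: -4, -4, -3, -2; r = 5.
Inside |z| < r: -4, -4, -3, -2. Outside (|z| ≥ r): ∅.
p(0) = 96, so log|p(0)| = log(96) = 4.5643.
Apply Jensen: I(r) = log|p(0)| + Σ_k log(r/|z_k|), summed over zeros inside |z| < r.
  log(r/|z_k|) for z_k = -4: log(5/4) = 0.2231
  log(r/|z_k|) for z_k = -4: log(5/4) = 0.2231
  log(r/|z_k|) for z_k = -2: log(5/2) = 0.9163
  log(r/|z_k|) for z_k = -3: log(5/3) = 0.5108
Sum over inside zeros: 1.8734.
I(r) = log|p(0)| + (inside sum) = 4.5643 + 1.8734 = 6.4378.
Closed form (all zeros inside, monic): I(r) = n·log(r) = 4·log(5) = 6.4378. ✓

I(r) ≈ 6.4378.


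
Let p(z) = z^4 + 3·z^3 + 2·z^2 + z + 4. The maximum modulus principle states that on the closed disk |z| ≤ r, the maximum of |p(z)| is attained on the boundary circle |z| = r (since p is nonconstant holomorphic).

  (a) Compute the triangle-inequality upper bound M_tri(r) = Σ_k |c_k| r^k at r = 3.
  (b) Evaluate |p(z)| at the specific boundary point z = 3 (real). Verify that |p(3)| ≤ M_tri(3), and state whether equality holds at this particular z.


Coefficients: c_0 = 4, c_1 = 1, c_2 = 2, c_3 = 3, c_4 = 1. Radius r = 3.
Part (a). Triangle bound: M_tri(r) = Σ_k |c_k| r^k
  = |4|·3^0 + |1|·3^1 + |2|·3^2 + |3|·3^3 + |1|·3^4
  = 4 + 3 + 18 + 81 + 81 = 187.
This bounds M(r) := max_{|z|=r} |p(z)| from above; equality holds iff all terms c_k z^k can be made to align in phase at a single z on |z|=r.
Part (b). At z = 3 (real, on the circle |z| = r):
  p(3) = (4)·3^0 + (1)·3^1 + (2)·3^2 + (3)·3^3 + (1)·3^4 = 187.
  |p(3)| = 187.
Since all nonzero coefficients share the same sign, |p(3)| = 187 = M_tri(3); the triangle bound is attained at z = 3, so in fact M(r) = 187.

M_tri(3) = 187; |p(3)| = 187; equality at z=3: yes.


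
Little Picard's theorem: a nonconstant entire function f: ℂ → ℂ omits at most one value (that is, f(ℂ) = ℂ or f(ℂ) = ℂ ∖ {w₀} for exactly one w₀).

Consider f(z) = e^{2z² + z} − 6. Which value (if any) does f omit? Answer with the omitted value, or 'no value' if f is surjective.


Little Picard bounds the complement of f(ℂ) to at most one point.
The exponent g(z) = 2z² + z is a nonconstant polynomial, hence surjective onto ℂ. So e^{g(z)} takes every value in {e^w : w ∈ ℂ} = ℂ ∖ {0}. Adding -6 shifts the range to ℂ ∖ {-6}. f omits exactly -6.

Omitted value: -6.


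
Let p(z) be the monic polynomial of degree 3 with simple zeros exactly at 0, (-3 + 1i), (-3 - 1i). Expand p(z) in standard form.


The polynomial is p(z) = ∏_{α ∈ S} (z − α), where S = {0, (-3 + 1i), (-3 - 1i)}.
Expanding the product yields: p(z) = z^3 + 6·z^2 + 10·z.
Note conjugate pairs combine to real quadratics: (z − (-3+1i))(z − (-3−1i)) = z² + 6z + 10.
The resulting polynomial has degree 3 and real coefficients as required.

p(z) = z^3 + 6·z^2 + 10·z.


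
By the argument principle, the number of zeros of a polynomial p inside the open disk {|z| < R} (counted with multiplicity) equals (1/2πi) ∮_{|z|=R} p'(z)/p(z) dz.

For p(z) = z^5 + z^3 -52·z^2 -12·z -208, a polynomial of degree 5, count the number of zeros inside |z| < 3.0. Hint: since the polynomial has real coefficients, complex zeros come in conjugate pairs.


The zeros of p are: (-2 + 3i), (-2 - 3i), 4, (0 + 2i), (0 - 2i).
Their magnitudes are: 3.606, 3.606, 4, 2, 2.
Zeros with |z| < R = 3.0: (0 + 2i), (0 - 2i).
Count = 2.
By the argument principle, (1/2πi) ∮_{|z|=R} p'(z)/p(z) dz equals exactly this count.

Number of zeros inside |z| < 3.0: 2.


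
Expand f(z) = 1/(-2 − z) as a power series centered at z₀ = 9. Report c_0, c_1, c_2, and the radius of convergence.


Let w = z − z₀, so z = z₀ + w.
Then -2 − z = -2 − (z₀ + w) = (-2 − z₀) − w = -11 − w.
f(z) = 1/(-11 − w) = (1/(-11)) · 1/(1 − w/(-11)) = Σ_{n≥0} w^n / (-11)^(n+1).
So c_n = 1/(-11)^(n+1):
  c_0 = 1/(-11)^1 = -1/11.
  c_1 = 1/(-11)^2 = 1/121.
  c_2 = 1/(-11)^3 = -1/1331.
The series is valid for |w/d| < 1, i.e. |z − z₀| < |d|.
Radius of convergence: R = |-2 − z₀| = |-11| = 11 (distance from z₀ to the singularity z = -2).

c_0 = -1/11, c_1 = 1/121, c_2 = -1/1331; R = 11.


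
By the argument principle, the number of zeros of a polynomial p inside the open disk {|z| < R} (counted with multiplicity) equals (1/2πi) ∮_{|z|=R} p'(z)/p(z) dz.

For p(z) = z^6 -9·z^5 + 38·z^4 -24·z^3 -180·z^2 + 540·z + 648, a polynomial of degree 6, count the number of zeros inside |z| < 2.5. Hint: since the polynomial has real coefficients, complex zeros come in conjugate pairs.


The zeros of p are: -1, (3 + 3i), (3 - 3i), (3 + 3i), (3 - 3i), -2.
Their magnitudes are: 1, 4.243, 4.243, 4.243, 4.243, 2.
Zeros with |z| < R = 2.5: -1, -2.
Count = 2.
By the argument principle, (1/2πi) ∮_{|z|=R} p'(z)/p(z) dz equals exactly this count.

Number of zeros inside |z| < 2.5: 2.


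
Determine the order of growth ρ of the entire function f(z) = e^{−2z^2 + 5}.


|e^{−2z^2 + 5}| = e^{Re(-2·z^2) + 5} ≤ e^{2|z|^2 + 5} = e^{2r^2 + 5} on |z| = r, so ρ ≤ 2. Choosing z on |z|=r so that -2·z^2 is real positive (always possible by picking arg z appropriately) gives |f(z)| = e^{2r^2 + 5}, matching the bound. The additive constant 5 does not affect log log M(r) ~ 2·log r. Hence ρ = 2.
Therefore ρ = 2.

Order ρ = 2.


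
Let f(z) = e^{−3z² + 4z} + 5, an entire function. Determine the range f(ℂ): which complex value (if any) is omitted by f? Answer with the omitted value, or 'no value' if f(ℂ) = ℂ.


Little Picard bounds the complement of f(ℂ) to at most one point.
The exponent g(z) = −3z² + 4z is a nonconstant polynomial, hence surjective onto ℂ. So e^{g(z)} takes every value in {e^w : w ∈ ℂ} = ℂ ∖ {0}. Adding 5 shifts the range to ℂ ∖ {5}. f omits exactly 5.

Omitted value: 5.


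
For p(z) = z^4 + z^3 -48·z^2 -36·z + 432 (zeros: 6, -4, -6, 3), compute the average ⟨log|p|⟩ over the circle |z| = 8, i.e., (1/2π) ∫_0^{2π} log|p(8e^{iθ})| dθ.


Zeros: -6, -4, 3, 6; r = 8.
Inside |z| < r: -6, -4, 3, 6. Outside (|z| ≥ r): ∅.
p(0) = 432, so log|p(0)| = log(432) = 6.0684.
Apply Jensen: I(r) = log|p(0)| + Σ_k log(r/|z_k|), summed over zeros inside |z| < r.
  log(r/|z_k|) for z_k = 6: log(8/6) = 0.2877
  log(r/|z_k|) for z_k = -4: log(8/4) = 0.6931
  log(r/|z_k|) for z_k = -6: log(8/6) = 0.2877
  log(r/|z_k|) for z_k = 3: log(8/3) = 0.9808
Sum over inside zeros: 2.2493.
I(r) = log|p(0)| + (inside sum) = 6.0684 + 2.2493 = 8.3178.
Closed form (all zeros inside, monic): I(r) = n·log(r) = 4·log(8) = 8.3178. ✓

I(r) ≈ 8.3178.


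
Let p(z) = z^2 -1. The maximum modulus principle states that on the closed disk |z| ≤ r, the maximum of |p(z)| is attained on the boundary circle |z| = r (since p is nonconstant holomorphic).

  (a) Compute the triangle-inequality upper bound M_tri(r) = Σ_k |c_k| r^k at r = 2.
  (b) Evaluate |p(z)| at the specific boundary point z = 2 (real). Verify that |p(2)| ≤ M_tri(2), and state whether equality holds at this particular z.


Coefficients: c_0 = -1, c_1 = 0, c_2 = 1. Radius r = 2.
Part (a). Triangle bound: M_tri(r) = Σ_k |c_k| r^k
  = |-1|·2^0 + |0|·2^1 + |1|·2^2
  = 1 + 0 + 4 = 5.
This bounds M(r) := max_{|z|=r} |p(z)| from above; equality holds iff all terms c_k z^k can be made to align in phase at a single z on |z|=r.
Part (b). At z = 2 (real, on the circle |z| = r):
  p(2) = (-1)·2^0 + (0)·2^1 + (1)·2^2 = 3.
  |p(2)| = 3.
Check: |p(2)| = 3 ≤ 5 = M_tri(2). ✓ Equality does not hold at z = 2 (the coefficients have mixed signs, so the terms do not all align in phase there).

M_tri(2) = 5; |p(2)| = 3; equality at z=2: no.


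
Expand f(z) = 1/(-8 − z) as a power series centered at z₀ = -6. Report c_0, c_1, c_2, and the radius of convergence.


Let w = z − z₀, so z = z₀ + w.
Then -8 − z = -8 − (z₀ + w) = (-8 − z₀) − w = -2 − w.
f(z) = 1/(-2 − w) = (1/(-2)) · 1/(1 − w/(-2)) = Σ_{n≥0} w^n / (-2)^(n+1).
So c_n = 1/(-2)^(n+1):
  c_0 = 1/(-2)^1 = -1/2.
  c_1 = 1/(-2)^2 = 1/4.
  c_2 = 1/(-2)^3 = -1/8.
The series is valid for |w/d| < 1, i.e. |z − z₀| < |d|.
Radius of convergence: R = |-8 − z₀| = |-2| = 2 (distance from z₀ to the singularity z = -8).

c_0 = -1/2, c_1 = 1/4, c_2 = -1/8; R = 2.


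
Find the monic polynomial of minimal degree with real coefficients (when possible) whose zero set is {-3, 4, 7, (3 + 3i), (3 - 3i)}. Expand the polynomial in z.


The polynomial is p(z) = ∏_{α ∈ S} (z − α), where S = {-3, 4, 7, (3 + 3i), (3 - 3i)}.
Expanding the product yields: p(z) = z^5 -14·z^4 + 61·z^3 -30·z^2 -594·z + 1512.
Note conjugate pairs combine to real quadratics: (z − (3+3i))(z − (3−3i)) = z² − 6z + 18.
The resulting polynomial has degree 5 and real coefficients as required.

p(z) = z^5 -14·z^4 + 61·z^3 -30·z^2 -594·z + 1512.


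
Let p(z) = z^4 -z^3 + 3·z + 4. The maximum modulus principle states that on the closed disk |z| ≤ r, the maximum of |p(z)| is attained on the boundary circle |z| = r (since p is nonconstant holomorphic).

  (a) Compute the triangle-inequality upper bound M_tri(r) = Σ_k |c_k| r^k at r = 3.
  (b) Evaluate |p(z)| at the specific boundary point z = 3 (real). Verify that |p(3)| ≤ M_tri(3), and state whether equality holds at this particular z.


Coefficients: c_0 = 4, c_1 = 3, c_2 = 0, c_3 = -1, c_4 = 1. Radius r = 3.
Part (a). Triangle bound: M_tri(r) = Σ_k |c_k| r^k
  = |4|·3^0 + |3|·3^1 + |0|·3^2 + |-1|·3^3 + |1|·3^4
  = 4 + 9 + 0 + 27 + 81 = 121.
This bounds M(r) := max_{|z|=r} |p(z)| from above; equality holds iff all terms c_k z^k can be made to align in phase at a single z on |z|=r.
Part (b). At z = 3 (real, on the circle |z| = r):
  p(3) = (4)·3^0 + (3)·3^1 + (0)·3^2 + (-1)·3^3 + (1)·3^4 = 67.
  |p(3)| = 67.
Check: |p(3)| = 67 ≤ 121 = M_tri(3). ✓ Equality does not hold at z = 3 (the coefficients have mixed signs, so the terms do not all align in phase there).

M_tri(3) = 121; |p(3)| = 67; equality at z=3: no.


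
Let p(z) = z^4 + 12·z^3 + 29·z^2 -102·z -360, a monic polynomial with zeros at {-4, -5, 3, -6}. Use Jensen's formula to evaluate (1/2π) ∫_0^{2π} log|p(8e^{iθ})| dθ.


Zeros: -6, -5, -4, 3; r = 8.
Inside |z| < r: -6, -5, -4, 3. Outside (|z| ≥ r): ∅.
p(0) = -360, so log|p(0)| = log(360) = 5.8861.
Apply Jensen: I(r) = log|p(0)| + Σ_k log(r/|z_k|), summed over zeros inside |z| < r.
  log(r/|z_k|) for z_k = -4: log(8/4) = 0.6931
  log(r/|z_k|) for z_k = -5: log(8/5) = 0.4700
  log(r/|z_k|) for z_k = 3: log(8/3) = 0.9808
  log(r/|z_k|) for z_k = -6: log(8/6) = 0.2877
Sum over inside zeros: 2.4317.
I(r) = log|p(0)| + (inside sum) = 5.8861 + 2.4317 = 8.3178.
Closed form (all zeros inside, monic): I(r) = n·log(r) = 4·log(8) = 8.3178. ✓

I(r) ≈ 8.3178.


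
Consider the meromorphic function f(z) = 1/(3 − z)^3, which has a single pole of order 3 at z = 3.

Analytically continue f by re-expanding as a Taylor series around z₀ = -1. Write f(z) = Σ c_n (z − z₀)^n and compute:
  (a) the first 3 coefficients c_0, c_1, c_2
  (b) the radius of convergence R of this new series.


Let w = z − z₀, so z = z₀ + w.
Then 3 − z = 3 − (z₀ + w) = (3 − z₀) − w = 4 − w.
f(z) = 1/(4 − w)^3 = (1/(4)^3) · (1 − w/(4))^{−3}.
By the binomial series (1−u)^{−3} = Σ_{n≥0} C(n+2, 2) u^n for |u|<1, with u = w/(4):
  c_n = C(n+2, 2) / (4)^(n+3).
  c_0 = 1/(4)^3 = 1/64.
  c_1 = 3/(4)^4 = 3/256.
  c_2 = 6/(4)^5 = 3/512.
The series is valid for |w/d| < 1, i.e. |z − z₀| < |d|.
Radius of convergence: R = |3 − z₀| = |4| = 4 (distance from z₀ to the singularity z = 3).

c_0 = 1/64, c_1 = 3/256, c_2 = 3/512; R = 4.


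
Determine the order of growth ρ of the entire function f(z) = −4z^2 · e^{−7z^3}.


M(r) = max_{|z|=r} |-4|·|z|^2·|e^{−7z^3}| = 4·r^2 · e^{7r^3} (the factors attain their maxima compatibly on |z|=r). Then log M(r) = log 4 + 2·log r + 7r^3, dominated by the last term, so log log M(r) ~ 3·log r. The polynomial factor -4z^2 contributes only a log r term and does not affect the order. ρ = 3.
Therefore ρ = 3.

Order ρ = 3.


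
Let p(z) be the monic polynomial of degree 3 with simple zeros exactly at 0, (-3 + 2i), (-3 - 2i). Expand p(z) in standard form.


The polynomial is p(z) = ∏_{α ∈ S} (z − α), where S = {0, (-3 + 2i), (-3 - 2i)}.
Expanding the product yields: p(z) = z^3 + 6·z^2 + 13·z.
Note conjugate pairs combine to real quadratics: (z − (-3+2i))(z − (-3−2i)) = z² + 6z + 13.
The resulting polynomial has degree 3 and real coefficients as required.

p(z) = z^3 + 6·z^2 + 13·z.


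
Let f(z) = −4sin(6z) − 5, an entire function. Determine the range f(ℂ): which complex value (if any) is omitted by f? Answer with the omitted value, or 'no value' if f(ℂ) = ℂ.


Little Picard bounds the complement of f(ℂ) to at most one point.
sin is entire and surjective onto ℂ: for every w ∈ ℂ, sin(ζ) = w has a solution ζ ∈ ℂ (e.g., via the complex inverse arcsin). With ζ = 6z this gives z = ζ/(6). Then -4·sin(6z) takes every value in -4·ℂ = ℂ, and adding -5 is a bijection of ℂ. So f is surjective and omits no value. (Note: only on the real line is sin bounded by [−1, 1].)

Omitted value: no value.


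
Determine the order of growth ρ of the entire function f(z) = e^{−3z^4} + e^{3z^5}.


Each summand is entire of order 4 and 5 respectively (as in the single-exponential case). The order of a sum is at most the max of the orders, so ρ ≤ 5. For the lower bound: on |z|=r choose arg z so that 3z^5 is real positive; then |e^{3z^5}| = e^{3r^5} while |e^{-3z^4}| ≤ e^{3r^4} = o(e^{3r^5}). So |f| ≥ e^{3r^5}(1 − o(1)) and ρ ≥ 5. Hence ρ = max(4, 5) = 5.
Therefore ρ = 5.

Order ρ = 5.


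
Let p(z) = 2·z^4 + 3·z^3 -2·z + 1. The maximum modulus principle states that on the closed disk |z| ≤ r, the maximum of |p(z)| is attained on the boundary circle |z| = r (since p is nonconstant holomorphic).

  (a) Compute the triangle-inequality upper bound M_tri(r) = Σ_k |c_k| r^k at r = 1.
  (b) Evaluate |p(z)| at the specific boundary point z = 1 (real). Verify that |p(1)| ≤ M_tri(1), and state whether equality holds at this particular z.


Coefficients: c_0 = 1, c_1 = -2, c_2 = 0, c_3 = 3, c_4 = 2. Radius r = 1.
Part (a). Triangle bound: M_tri(r) = Σ_k |c_k| r^k
  = |1|·1^0 + |-2|·1^1 + |0|·1^2 + |3|·1^3 + |2|·1^4
  = 1 + 2 + 0 + 3 + 2 = 8.
This bounds M(r) := max_{|z|=r} |p(z)| from above; equality holds iff all terms c_k z^k can be made to align in phase at a single z on |z|=r.
Part (b). At z = 1 (real, on the circle |z| = r):
  p(1) = (1)·1^0 + (-2)·1^1 + (0)·1^2 + (3)·1^3 + (2)·1^4 = 4.
  |p(1)| = 4.
Check: |p(1)| = 4 ≤ 8 = M_tri(1). ✓ Equality does not hold at z = 1 (the coefficients have mixed signs, so the terms do not all align in phase there).

M_tri(1) = 8; |p(1)| = 4; equality at z=1: no.


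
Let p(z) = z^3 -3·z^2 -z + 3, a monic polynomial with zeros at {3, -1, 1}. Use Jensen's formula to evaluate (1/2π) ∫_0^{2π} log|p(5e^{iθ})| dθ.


Zeros: -1, 1, 3; r = 5.
Inside |z| < r: -1, 1, 3. Outside (|z| ≥ r): ∅.
p(0) = 3, so log|p(0)| = log(3) = 1.0986.
Apply Jensen: I(r) = log|p(0)| + Σ_k log(r/|z_k|), summed over zeros inside |z| < r.
  log(r/|z_k|) for z_k = 3: log(5/3) = 0.5108
  log(r/|z_k|) for z_k = -1: log(5/1) = 1.6094
  log(r/|z_k|) for z_k = 1: log(5/1) = 1.6094
Sum over inside zeros: 3.7297.
I(r) = log|p(0)| + (inside sum) = 1.0986 + 3.7297 = 4.8283.
Closed form (all zeros inside, monic): I(r) = n·log(r) = 3·log(5) = 4.8283. ✓

I(r) ≈ 4.8283.


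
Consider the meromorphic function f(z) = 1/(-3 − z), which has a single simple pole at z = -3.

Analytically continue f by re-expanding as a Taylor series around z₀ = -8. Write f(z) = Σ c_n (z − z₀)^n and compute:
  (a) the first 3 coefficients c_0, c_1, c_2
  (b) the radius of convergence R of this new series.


Let w = z − z₀, so z = z₀ + w.
Then -3 − z = -3 − (z₀ + w) = (-3 − z₀) − w = 5 − w.
f(z) = 1/(5 − w) = (1/(5)) · 1/(1 − w/(5)) = Σ_{n≥0} w^n / (5)^(n+1).
So c_n = 1/(5)^(n+1):
  c_0 = 1/(5)^1 = 1/5.
  c_1 = 1/(5)^2 = 1/25.
  c_2 = 1/(5)^3 = 1/125.
The series is valid for |w/d| < 1, i.e. |z − z₀| < |d|.
Radius of convergence: R = |-3 − z₀| = |5| = 5 (distance from z₀ to the singularity z = -3).

c_0 = 1/5, c_1 = 1/25, c_2 = 1/125; R = 5.


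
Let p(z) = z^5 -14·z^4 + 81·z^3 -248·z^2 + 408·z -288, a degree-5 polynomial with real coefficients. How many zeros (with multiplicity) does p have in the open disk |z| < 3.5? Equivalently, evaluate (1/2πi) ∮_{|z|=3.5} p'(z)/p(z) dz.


The zeros of p are: 3, 3, (2 + 2i), (2 - 2i), 4.
Their magnitudes are: 3, 3, 2.828, 2.828, 4.
Zeros with |z| < R = 3.5: 3, 3, (2 + 2i), (2 - 2i).
Count = 4.
By the argument principle, (1/2πi) ∮_{|z|=R} p'(z)/p(z) dz equals exactly this count.

Number of zeros inside |z| < 3.5: 4.


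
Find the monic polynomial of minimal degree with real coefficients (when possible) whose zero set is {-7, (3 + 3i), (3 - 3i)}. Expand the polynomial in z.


The polynomial is p(z) = ∏_{α ∈ S} (z − α), where S = {-7, (3 + 3i), (3 - 3i)}.
Expanding the product yields: p(z) = z^3 + z^2 -24·z + 126.
Note conjugate pairs combine to real quadratics: (z − (3+3i))(z − (3−3i)) = z² − 6z + 18.
The resulting polynomial has degree 3 and real coefficients as required.

p(z) = z^3 + z^2 -24·z + 126.


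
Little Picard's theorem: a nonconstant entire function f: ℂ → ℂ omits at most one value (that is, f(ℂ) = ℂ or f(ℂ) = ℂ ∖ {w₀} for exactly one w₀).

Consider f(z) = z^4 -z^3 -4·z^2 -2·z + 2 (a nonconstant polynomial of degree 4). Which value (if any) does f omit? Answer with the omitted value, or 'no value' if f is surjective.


Little Picard bounds the complement of f(ℂ) to at most one point.
For every w ∈ ℂ, the equation p(z) − w = 0 is a nonconstant polynomial in z and hence has at least one root by the fundamental theorem of algebra. So p is surjective onto ℂ, omitting no value.

Omitted value: no value.


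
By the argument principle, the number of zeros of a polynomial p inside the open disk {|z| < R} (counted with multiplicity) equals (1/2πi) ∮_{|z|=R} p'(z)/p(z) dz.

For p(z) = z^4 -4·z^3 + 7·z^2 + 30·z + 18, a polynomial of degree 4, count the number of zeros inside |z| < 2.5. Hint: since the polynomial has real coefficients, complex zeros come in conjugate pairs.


The zeros of p are: (3 + 3i), (3 - 3i), -1, -1.
Their magnitudes are: 4.243, 4.243, 1, 1.
Zeros with |z| < R = 2.5: -1, -1.
Count = 2.
By the argument principle, (1/2πi) ∮_{|z|=R} p'(z)/p(z) dz equals exactly this count.

Number of zeros inside |z| < 2.5: 2.


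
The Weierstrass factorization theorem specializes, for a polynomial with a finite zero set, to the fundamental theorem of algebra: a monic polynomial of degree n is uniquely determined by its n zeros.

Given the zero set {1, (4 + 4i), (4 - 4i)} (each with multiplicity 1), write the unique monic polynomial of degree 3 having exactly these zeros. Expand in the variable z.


The polynomial is p(z) = ∏_{α ∈ S} (z − α), where S = {1, (4 + 4i), (4 - 4i)}.
Expanding the product yields: p(z) = z^3 -9·z^2 + 40·z -32.
Note conjugate pairs combine to real quadratics: (z − (4+4i))(z − (4−4i)) = z² − 8z + 32.
The resulting polynomial has degree 3 and real coefficients as required.

p(z) = z^3 -9·z^2 + 40·z -32.


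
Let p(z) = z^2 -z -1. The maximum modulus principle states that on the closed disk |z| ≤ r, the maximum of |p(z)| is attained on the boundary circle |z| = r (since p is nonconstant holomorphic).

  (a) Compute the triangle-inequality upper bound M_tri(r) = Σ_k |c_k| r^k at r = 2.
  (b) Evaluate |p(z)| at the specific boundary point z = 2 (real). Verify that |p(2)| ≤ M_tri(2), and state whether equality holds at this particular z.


Coefficients: c_0 = -1, c_1 = -1, c_2 = 1. Radius r = 2.
Part (a). Triangle bound: M_tri(r) = Σ_k |c_k| r^k
  = |-1|·2^0 + |-1|·2^1 + |1|·2^2
  = 1 + 2 + 4 = 7.
This bounds M(r) := max_{|z|=r} |p(z)| from above; equality holds iff all terms c_k z^k can be made to align in phase at a single z on |z|=r.
Part (b). At z = 2 (real, on the circle |z| = r):
  p(2) = (-1)·2^0 + (-1)·2^1 + (1)·2^2 = 1.
  |p(2)| = 1.
Check: |p(2)| = 1 ≤ 7 = M_tri(2). ✓ Equality does not hold at z = 2 (the coefficients have mixed signs, so the terms do not all align in phase there).

M_tri(2) = 7; |p(2)| = 1; equality at z=2: no.


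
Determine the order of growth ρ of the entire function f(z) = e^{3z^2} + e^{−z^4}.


Each summand is entire of order 2 and 4 respectively (as in the single-exponential case). The order of a sum is at most the max of the orders, so ρ ≤ 4. For the lower bound: on |z|=r choose arg z so that -1z^4 is real positive; then |e^{-1z^4}| = e^{1r^4} while |e^{3z^2}| ≤ e^{3r^2} = o(e^{1r^4}). So |f| ≥ e^{1r^4}(1 − o(1)) and ρ ≥ 4. Hence ρ = max(2, 4) = 4.
Therefore ρ = 4.

Order ρ = 4.


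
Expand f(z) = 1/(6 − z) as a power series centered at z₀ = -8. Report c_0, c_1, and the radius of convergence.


Let w = z − z₀, so z = z₀ + w.
Then 6 − z = 6 − (z₀ + w) = (6 − z₀) − w = 14 − w.
f(z) = 1/(14 − w) = (1/(14)) · 1/(1 − w/(14)) = Σ_{n≥0} w^n / (14)^(n+1).
So c_n = 1/(14)^(n+1):
  c_0 = 1/(14)^1 = 1/14.
  c_1 = 1/(14)^2 = 1/196.
The series is valid for |w/d| < 1, i.e. |z − z₀| < |d|.
Radius of convergence: R = |6 − z₀| = |14| = 14 (distance from z₀ to the singularity z = 6).

c_0 = 1/14, c_1 = 1/196; R = 14.


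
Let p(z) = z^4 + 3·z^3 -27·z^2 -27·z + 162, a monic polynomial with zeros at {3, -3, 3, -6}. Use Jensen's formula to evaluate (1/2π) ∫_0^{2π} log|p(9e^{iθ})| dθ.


Zeros: -6, -3, 3, 3; r = 9.
Inside |z| < r: -6, -3, 3, 3. Outside (|z| ≥ r): ∅.
p(0) = 162, so log|p(0)| = log(162) = 5.0876.
Apply Jensen: I(r) = log|p(0)| + Σ_k log(r/|z_k|), summed over zeros inside |z| < r.
  log(r/|z_k|) for z_k = 3: log(9/3) = 1.0986
  log(r/|z_k|) for z_k = -3: log(9/3) = 1.0986
  log(r/|z_k|) for z_k = 3: log(9/3) = 1.0986
  log(r/|z_k|) for z_k = -6: log(9/6) = 0.4055
Sum over inside zeros: 3.7013.
I(r) = log|p(0)| + (inside sum) = 5.0876 + 3.7013 = 8.7889.
Closed form (all zeros inside, monic): I(r) = n·log(r) = 4·log(9) = 8.7889. ✓

I(r) ≈ 8.7889.


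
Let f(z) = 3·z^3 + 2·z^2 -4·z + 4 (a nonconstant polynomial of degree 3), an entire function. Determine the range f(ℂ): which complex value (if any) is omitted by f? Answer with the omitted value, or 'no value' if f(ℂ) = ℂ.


Little Picard bounds the complement of f(ℂ) to at most one point.
For every w ∈ ℂ, the equation p(z) − w = 0 is a nonconstant polynomial in z and hence has at least one root by the fundamental theorem of algebra. So p is surjective onto ℂ, omitting no value.

Omitted value: no value.
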